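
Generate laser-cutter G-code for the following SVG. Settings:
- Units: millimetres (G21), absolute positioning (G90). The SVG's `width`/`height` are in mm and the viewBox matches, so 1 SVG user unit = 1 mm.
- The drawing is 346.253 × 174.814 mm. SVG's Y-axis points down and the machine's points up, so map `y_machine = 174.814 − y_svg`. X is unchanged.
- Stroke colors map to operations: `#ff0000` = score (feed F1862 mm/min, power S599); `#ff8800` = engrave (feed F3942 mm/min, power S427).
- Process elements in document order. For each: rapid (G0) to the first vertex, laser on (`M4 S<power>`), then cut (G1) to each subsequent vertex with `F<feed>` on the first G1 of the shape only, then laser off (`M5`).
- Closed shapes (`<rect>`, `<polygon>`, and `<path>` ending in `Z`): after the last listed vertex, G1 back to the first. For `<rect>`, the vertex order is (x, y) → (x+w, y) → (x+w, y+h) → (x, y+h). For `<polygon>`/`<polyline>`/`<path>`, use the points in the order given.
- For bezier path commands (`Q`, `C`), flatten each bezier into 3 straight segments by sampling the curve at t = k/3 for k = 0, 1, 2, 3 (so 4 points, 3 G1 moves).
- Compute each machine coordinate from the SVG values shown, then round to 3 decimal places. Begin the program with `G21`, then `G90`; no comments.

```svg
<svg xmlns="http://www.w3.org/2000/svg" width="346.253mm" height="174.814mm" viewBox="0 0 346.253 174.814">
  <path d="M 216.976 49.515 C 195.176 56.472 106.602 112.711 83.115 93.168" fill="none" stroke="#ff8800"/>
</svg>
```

viewBox `0 0 346.253 174.814` with mm width/height → 1 unit = 1 mm. Flip: y_m = 174.814 − y_svg.

**Shape 1** — `<path>` cubic bezier, stroke `#ff8800` → engrave (S427, F3942). Control points (SVG): P0=(216.976,49.515), P1=(195.176,56.472), P2=(106.602,112.711), P3=(83.115,93.168); sampled at t=k/3. Machine vertices: (216.976,125.299) → (177.802,106.547) → (123.414,82.732) → (83.115,81.646). Open path.

G21
G90
G0 X216.976 Y125.299
M4 S427
G1 X177.802 Y106.547 F3942
G1 X123.414 Y82.732
G1 X83.115 Y81.646
M5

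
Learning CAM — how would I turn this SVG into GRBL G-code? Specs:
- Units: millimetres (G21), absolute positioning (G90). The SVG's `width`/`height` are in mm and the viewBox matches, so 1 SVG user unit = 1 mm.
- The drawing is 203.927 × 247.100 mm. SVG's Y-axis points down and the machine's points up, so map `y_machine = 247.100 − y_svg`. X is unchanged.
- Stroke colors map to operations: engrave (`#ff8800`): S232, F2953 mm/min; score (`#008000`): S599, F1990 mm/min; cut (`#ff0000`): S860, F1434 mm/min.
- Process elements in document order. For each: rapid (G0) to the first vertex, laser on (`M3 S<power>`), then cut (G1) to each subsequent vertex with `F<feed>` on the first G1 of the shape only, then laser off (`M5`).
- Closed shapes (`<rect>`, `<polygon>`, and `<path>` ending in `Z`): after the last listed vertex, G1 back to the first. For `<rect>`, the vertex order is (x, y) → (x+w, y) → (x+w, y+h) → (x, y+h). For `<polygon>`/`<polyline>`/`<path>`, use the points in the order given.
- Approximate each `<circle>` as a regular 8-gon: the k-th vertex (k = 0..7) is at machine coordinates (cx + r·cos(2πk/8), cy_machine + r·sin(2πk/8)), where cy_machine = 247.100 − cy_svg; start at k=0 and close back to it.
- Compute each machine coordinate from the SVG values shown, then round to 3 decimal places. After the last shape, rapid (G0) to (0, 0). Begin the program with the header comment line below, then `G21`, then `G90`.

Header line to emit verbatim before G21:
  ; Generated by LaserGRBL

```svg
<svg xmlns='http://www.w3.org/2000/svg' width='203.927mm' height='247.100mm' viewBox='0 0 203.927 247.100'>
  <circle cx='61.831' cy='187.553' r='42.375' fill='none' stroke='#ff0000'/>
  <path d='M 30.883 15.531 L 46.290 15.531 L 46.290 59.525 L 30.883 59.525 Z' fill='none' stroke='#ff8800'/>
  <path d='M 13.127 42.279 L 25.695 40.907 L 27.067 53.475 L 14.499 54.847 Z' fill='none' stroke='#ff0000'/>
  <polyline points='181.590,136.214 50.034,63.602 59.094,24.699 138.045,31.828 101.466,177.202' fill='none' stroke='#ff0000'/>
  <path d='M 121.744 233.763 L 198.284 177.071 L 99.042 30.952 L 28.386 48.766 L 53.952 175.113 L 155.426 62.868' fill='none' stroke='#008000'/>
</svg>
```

Since the viewBox matches the mm dimensions, user units are millimetres directly. The only transform is the Y-flip y_m = 247.100 − y_svg.

Shape 1 is a circle drawn with `<circle>`. Its stroke #ff0000 means cut at S860, F1434. After flipping Y the toolpath is (104.206,59.547) → (91.795,89.511) → (61.831,101.922) → (31.867,89.511) → (19.456,59.547) → (31.867,29.583) → (61.831,17.172) → (91.795,29.583) → (104.206,59.547), returning to the start.

Shape 2 is a rectangle drawn with `<path>`. Its stroke #ff8800 means engrave at S232, F2953. After flipping Y the toolpath is (30.883,231.569) → (46.290,231.569) → (46.290,187.575) → (30.883,187.575) → (30.883,231.569), returning to the start.

Shape 3 is a regular polygon drawn with `<path>`. Its stroke #ff0000 means cut at S860, F1434. After flipping Y the toolpath is (13.127,204.821) → (25.695,206.193) → (27.067,193.625) → (14.499,192.253) → (13.127,204.821), returning to the start.

Shape 4 is a open polyline drawn with `<polyline>`. Its stroke #ff0000 means cut at S860, F1434. After flipping Y the toolpath is (181.590,110.886) → (50.034,183.498) → (59.094,222.401) → (138.045,215.272) → (101.466,69.898).

Shape 5 is a open polyline drawn with `<path>`. Its stroke #008000 means score at S599, F1990. After flipping Y the toolpath is (121.744,13.337) → (198.284,70.029) → (99.042,216.148) → (28.386,198.334) → (53.952,71.987) → (155.426,184.232).

; Generated by LaserGRBL
G21
G90
G0 X104.206 Y59.547
M3 S860
G1 X91.795 Y89.511 F1434
G1 X61.831 Y101.922
G1 X31.867 Y89.511
G1 X19.456 Y59.547
G1 X31.867 Y29.583
G1 X61.831 Y17.172
G1 X91.795 Y29.583
G1 X104.206 Y59.547
M5
G0 X30.883 Y231.569
M3 S232
G1 X46.290 Y231.569 F2953
G1 X46.290 Y187.575
G1 X30.883 Y187.575
G1 X30.883 Y231.569
M5
G0 X13.127 Y204.821
M3 S860
G1 X25.695 Y206.193 F1434
G1 X27.067 Y193.625
G1 X14.499 Y192.253
G1 X13.127 Y204.821
M5
G0 X181.590 Y110.886
M3 S860
G1 X50.034 Y183.498 F1434
G1 X59.094 Y222.401
G1 X138.045 Y215.272
G1 X101.466 Y69.898
M5
G0 X121.744 Y13.337
M3 S599
G1 X198.284 Y70.029 F1990
G1 X99.042 Y216.148
G1 X28.386 Y198.334
G1 X53.952 Y71.987
G1 X155.426 Y184.232
M5
G0 X0.000 Y0.000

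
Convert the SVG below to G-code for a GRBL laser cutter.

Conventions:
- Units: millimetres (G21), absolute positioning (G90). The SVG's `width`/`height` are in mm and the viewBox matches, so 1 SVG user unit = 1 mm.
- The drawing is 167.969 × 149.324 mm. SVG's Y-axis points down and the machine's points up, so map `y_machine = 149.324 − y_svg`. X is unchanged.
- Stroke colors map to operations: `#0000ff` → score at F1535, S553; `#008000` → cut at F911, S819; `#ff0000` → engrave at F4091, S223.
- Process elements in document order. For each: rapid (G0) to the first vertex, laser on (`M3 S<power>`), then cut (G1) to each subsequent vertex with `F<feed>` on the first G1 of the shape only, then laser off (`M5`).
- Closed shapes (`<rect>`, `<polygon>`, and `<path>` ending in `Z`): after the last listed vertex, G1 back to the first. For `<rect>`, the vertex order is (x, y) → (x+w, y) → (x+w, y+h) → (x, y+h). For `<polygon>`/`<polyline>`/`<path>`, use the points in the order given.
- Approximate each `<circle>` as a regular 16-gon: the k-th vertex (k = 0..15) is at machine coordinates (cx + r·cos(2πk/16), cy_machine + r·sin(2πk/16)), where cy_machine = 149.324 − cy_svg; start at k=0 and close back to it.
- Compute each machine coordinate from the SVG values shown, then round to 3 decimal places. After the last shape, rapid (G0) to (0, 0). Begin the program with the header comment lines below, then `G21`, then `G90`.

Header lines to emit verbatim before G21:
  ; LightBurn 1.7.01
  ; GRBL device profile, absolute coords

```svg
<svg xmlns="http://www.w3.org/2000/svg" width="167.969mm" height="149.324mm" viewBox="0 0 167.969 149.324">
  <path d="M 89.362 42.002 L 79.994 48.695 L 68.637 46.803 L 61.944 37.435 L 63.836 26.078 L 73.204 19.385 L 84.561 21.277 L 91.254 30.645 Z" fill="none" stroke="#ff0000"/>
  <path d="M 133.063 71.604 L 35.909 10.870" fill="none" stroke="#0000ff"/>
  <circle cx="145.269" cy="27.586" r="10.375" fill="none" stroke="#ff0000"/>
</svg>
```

; LightBurn 1.7.01
; GRBL device profile, absolute coords
G21
G90
G0 X89.362 Y107.322
M3 S223
G1 X79.994 Y100.629 F4091
G1 X68.637 Y102.521
G1 X61.944 Y111.889
G1 X63.836 Y123.246
G1 X73.204 Y129.939
G1 X84.561 Y128.047
G1 X91.254 Y118.679
G1 X89.362 Y107.322
M5
G0 X133.063 Y77.720
M3 S553
G1 X35.909 Y138.454 F1535
M5
G0 X155.644 Y121.738
M3 S223
G1 X154.854 Y125.708 F4091
G1 X152.605 Y129.074
G1 X149.239 Y131.323
G1 X145.269 Y132.113
G1 X141.299 Y131.323
G1 X137.933 Y129.074
G1 X135.684 Y125.708
G1 X134.894 Y121.738
G1 X135.684 Y117.768
G1 X137.933 Y114.402
G1 X141.299 Y112.153
G1 X145.269 Y111.363
G1 X149.239 Y112.153
G1 X152.605 Y114.402
G1 X154.854 Y117.768
G1 X155.644 Y121.738
M5
G0 X0.000 Y0.000

1 u = 1 mm; y_m = 149.324 − y.

[1] `<path>` regular polygon, #ff0000→engrave S223 F4091: (89.362,107.322) → (79.994,100.629) → (68.637,102.521) → (61.944,111.889) → (63.836,123.246) → (73.204,129.939) → (84.561,128.047) → (91.254,118.679) → (89.362,107.322) (closed)

[2] `<path>` line segment, #0000ff→score S553 F1535: (133.063,77.720) → (35.909,138.454)

[3] `<circle>` circle, #ff0000→engrave S223 F4091: (155.644,121.738) → (154.854,125.708) → (152.605,129.074) → (149.239,131.323) → (145.269,132.113) → (141.299,131.323) → (137.933,129.074) → (135.684,125.708) → (134.894,121.738) → (135.684,117.768) → (137.933,114.402) → (141.299,112.153) → (145.269,111.363) → (149.239,112.153) → (152.605,114.402) → (154.854,117.768) → (155.644,121.738) (closed)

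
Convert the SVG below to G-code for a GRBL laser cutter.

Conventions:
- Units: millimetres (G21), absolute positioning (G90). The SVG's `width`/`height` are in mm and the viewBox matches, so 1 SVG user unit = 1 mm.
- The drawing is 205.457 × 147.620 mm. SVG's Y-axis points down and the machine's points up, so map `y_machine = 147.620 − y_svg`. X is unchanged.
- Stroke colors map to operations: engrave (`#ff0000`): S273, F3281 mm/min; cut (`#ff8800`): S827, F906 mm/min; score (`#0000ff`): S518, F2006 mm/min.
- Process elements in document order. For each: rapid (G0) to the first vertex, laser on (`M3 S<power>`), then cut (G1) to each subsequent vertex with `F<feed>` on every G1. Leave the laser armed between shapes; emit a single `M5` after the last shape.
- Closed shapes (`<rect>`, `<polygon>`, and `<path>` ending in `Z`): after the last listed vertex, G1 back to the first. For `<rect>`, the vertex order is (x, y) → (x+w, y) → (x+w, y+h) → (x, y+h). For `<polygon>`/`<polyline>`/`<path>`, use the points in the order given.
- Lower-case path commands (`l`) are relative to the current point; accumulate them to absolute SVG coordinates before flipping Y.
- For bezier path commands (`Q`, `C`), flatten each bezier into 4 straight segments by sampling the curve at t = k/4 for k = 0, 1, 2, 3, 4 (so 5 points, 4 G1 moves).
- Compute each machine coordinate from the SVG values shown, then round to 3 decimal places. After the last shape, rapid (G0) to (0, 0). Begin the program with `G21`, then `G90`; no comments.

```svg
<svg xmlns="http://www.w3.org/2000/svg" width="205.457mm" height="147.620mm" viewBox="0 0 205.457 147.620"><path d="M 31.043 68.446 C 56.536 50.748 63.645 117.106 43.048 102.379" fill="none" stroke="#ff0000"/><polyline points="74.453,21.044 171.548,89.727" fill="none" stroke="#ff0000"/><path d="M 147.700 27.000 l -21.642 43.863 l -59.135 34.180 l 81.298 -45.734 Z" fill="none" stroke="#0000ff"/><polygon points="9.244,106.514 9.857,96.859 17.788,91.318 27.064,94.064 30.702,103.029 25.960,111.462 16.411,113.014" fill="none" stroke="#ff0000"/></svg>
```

G21
G90
G0 X31.043 Y79.174
M3 S273
G1 X46.570 Y79.267 F3281
G1 X54.329 Y63.322 F3281
G1 X53.447 Y46.819 F3281
G1 X43.048 Y45.241 F3281
G0 X74.453 Y126.576
M3 S273
G1 X171.548 Y57.893 F3281
G0 X147.700 Y120.620
M3 S518
G1 X126.058 Y76.757 F2006
G1 X66.923 Y42.577 F2006
G1 X148.221 Y88.311 F2006
G1 X147.700 Y120.620 F2006
G0 X9.244 Y41.106
M3 S273
G1 X9.857 Y50.761 F3281
G1 X17.788 Y56.302 F3281
G1 X27.064 Y53.556 F3281
G1 X30.702 Y44.591 F3281
G1 X25.960 Y36.158 F3281
G1 X16.411 Y34.606 F3281
G1 X9.244 Y41.106 F3281
M5
G0 X0.000 Y0.000

Since the viewBox matches the mm dimensions, user units are millimetres directly. The only transform is the Y-flip y_m = 147.620 − y_svg.

Shape 1 is a cubic bezier drawn with `<path>`. Its stroke #ff0000 means engrave at S273, F3281. After flipping Y the toolpath is (31.043,79.174) → (46.570,79.267) → (54.329,63.322) → (53.447,46.819) → (43.048,45.241).

Shape 2 is a line segment drawn with `<polyline>`. Its stroke #ff0000 means engrave at S273, F3281. After flipping Y the toolpath is (74.453,126.576) → (171.548,57.893).

Shape 3 is a closed polygon drawn with `<path>`. Its stroke #0000ff means score at S518, F2006. After flipping Y the toolpath is (147.700,120.620) → (126.058,76.757) → (66.923,42.577) → (148.221,88.311) → (147.700,120.620), returning to the start.

Shape 4 is a regular polygon drawn with `<polygon>`. Its stroke #ff0000 means engrave at S273, F3281. After flipping Y the toolpath is (9.244,41.106) → (9.857,50.761) → (17.788,56.302) → (27.064,53.556) → (30.702,44.591) → (25.960,36.158) → (16.411,34.606) → (9.244,41.106), returning to the start.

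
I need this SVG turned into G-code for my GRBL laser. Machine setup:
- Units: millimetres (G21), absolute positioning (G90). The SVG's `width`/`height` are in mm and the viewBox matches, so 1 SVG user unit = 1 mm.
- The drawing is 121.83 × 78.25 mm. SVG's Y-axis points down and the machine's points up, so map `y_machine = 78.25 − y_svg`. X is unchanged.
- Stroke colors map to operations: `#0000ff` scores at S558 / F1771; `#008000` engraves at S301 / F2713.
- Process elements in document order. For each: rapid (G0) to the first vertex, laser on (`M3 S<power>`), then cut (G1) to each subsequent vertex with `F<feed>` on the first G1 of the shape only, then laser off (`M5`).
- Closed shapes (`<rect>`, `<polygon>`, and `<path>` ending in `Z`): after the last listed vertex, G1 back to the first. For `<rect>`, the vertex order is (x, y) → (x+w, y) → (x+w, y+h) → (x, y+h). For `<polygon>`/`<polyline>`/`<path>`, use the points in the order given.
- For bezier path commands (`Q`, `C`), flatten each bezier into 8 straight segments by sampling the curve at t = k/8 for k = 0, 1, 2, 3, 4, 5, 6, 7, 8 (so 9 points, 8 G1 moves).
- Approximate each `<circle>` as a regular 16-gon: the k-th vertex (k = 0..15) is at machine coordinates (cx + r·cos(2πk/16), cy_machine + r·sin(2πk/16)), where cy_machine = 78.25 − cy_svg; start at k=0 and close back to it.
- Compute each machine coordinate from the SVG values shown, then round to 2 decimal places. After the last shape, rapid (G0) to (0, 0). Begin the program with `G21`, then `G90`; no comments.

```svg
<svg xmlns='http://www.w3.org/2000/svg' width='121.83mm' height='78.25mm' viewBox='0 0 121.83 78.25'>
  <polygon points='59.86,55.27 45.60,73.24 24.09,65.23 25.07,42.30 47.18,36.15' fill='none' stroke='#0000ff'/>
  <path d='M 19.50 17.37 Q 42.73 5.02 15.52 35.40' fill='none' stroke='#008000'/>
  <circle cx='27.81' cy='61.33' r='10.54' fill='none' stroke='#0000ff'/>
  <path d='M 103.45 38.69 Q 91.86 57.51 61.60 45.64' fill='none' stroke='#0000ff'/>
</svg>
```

viewBox `0 0 121.83 78.25` with mm width/height → 1 unit = 1 mm. Flip: y_m = 78.25 − y_svg.

**Shape 1** — `<polygon>` regular polygon, stroke `#0000ff` → score (S558, F1771). Machine vertices: (59.86,22.98) → (45.60,5.01) → (24.09,13.02) → (25.07,35.95) → (47.18,42.10) → (59.86,22.98). Closed: final G1 returns to the first vertex.

**Shape 2** — `<path>` quadratic bezier, stroke `#008000` → engrave (S301, F2713). Control points (SVG): P0=(19.50,17.37), P1=(42.73,5.02), P2=(15.52,35.40); sampled at t=k/8. Machine vertices: (19.50,60.88) → (24.52,63.30) → (27.96,64.38) → (29.83,64.13) → (30.12,62.55) → (28.83,59.63) → (25.97,55.37) → (21.53,49.78) → (15.52,42.85). Open path.

**Shape 3** — `<circle>` circle, stroke `#0000ff` → score (S558, F1771). Machine vertices: (38.35,16.92) → (37.55,20.95) → (35.26,24.37) → (31.84,26.66) → (27.81,27.46) → (23.78,26.66) → (20.36,24.37) → (18.07,20.95) → (17.27,16.92) → (18.07,12.89) → (20.36,9.47) → (23.78,7.18) → (27.81,6.38) → (31.84,7.18) → (35.26,9.47) → (37.55,12.89) → (38.35,16.92). Closed: final G1 returns to the first vertex.

**Shape 4** — `<path>` quadratic bezier, stroke `#0000ff` → score (S558, F1771). Control points (SVG): P0=(103.45,38.69), P1=(91.86,57.51), P2=(61.60,45.64); sampled at t=k/8. Machine vertices: (103.45,39.56) → (100.26,35.33) → (96.49,32.07) → (92.13,29.76) → (87.19,28.41) → (81.67,28.02) → (75.56,28.59) → (68.87,30.12) → (61.60,32.61). Open path.

G21
G90
G0 X59.86 Y22.98
M3 S558
G1 X45.60 Y5.01 F1771
G1 X24.09 Y13.02
G1 X25.07 Y35.95
G1 X47.18 Y42.10
G1 X59.86 Y22.98
M5
G0 X19.50 Y60.88
M3 S301
G1 X24.52 Y63.30 F2713
G1 X27.96 Y64.38
G1 X29.83 Y64.13
G1 X30.12 Y62.55
G1 X28.83 Y59.63
G1 X25.97 Y55.37
G1 X21.53 Y49.78
G1 X15.52 Y42.85
M5
G0 X38.35 Y16.92
M3 S558
G1 X37.55 Y20.95 F1771
G1 X35.26 Y24.37
G1 X31.84 Y26.66
G1 X27.81 Y27.46
G1 X23.78 Y26.66
G1 X20.36 Y24.37
G1 X18.07 Y20.95
G1 X17.27 Y16.92
G1 X18.07 Y12.89
G1 X20.36 Y9.47
G1 X23.78 Y7.18
G1 X27.81 Y6.38
G1 X31.84 Y7.18
G1 X35.26 Y9.47
G1 X37.55 Y12.89
G1 X38.35 Y16.92
M5
G0 X103.45 Y39.56
M3 S558
G1 X100.26 Y35.33 F1771
G1 X96.49 Y32.07
G1 X92.13 Y29.76
G1 X87.19 Y28.41
G1 X81.67 Y28.02
G1 X75.56 Y28.59
G1 X68.87 Y30.12
G1 X61.60 Y32.61
M5
G0 X0.00 Y0.00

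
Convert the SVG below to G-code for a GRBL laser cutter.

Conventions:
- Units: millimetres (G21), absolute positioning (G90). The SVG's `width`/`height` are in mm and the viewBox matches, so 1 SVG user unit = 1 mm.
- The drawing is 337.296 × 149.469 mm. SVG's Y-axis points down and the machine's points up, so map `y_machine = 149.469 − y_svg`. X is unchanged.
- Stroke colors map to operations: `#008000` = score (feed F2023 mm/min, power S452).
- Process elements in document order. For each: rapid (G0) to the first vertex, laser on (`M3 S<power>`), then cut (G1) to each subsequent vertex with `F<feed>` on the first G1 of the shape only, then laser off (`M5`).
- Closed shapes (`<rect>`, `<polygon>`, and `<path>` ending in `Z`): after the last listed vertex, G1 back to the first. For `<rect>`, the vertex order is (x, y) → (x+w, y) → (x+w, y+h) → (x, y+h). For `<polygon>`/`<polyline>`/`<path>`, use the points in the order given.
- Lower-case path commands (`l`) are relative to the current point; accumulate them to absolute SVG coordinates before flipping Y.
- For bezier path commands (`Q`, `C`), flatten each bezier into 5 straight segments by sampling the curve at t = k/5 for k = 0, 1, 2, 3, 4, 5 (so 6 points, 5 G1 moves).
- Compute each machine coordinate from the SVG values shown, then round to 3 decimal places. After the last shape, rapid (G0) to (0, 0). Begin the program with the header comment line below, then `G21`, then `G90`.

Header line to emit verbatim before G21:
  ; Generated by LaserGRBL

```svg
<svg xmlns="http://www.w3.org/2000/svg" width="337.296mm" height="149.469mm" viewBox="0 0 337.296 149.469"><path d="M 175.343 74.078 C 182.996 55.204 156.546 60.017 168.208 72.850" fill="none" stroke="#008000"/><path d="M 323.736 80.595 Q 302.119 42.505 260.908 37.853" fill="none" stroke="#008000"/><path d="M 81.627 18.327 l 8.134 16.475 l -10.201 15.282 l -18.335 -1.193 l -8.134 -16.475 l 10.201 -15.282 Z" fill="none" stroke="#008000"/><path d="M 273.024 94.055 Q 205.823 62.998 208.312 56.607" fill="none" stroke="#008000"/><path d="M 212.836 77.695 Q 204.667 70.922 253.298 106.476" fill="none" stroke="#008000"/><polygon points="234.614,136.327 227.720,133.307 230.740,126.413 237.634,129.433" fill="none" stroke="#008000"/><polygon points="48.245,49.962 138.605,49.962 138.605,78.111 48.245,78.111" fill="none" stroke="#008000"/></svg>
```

; Generated by LaserGRBL
G21
G90
G0 X175.343 Y75.391
M3 S452
G1 X176.420 Y83.998 F2023
G1 X172.779 Y87.673
G1 X167.886 Y87.166
G1 X165.207 Y83.231
G1 X168.208 Y76.619
M5
G0 X323.736 Y68.874
M3 S452
G1 X314.305 Y82.772 F2023
G1 X303.307 Y93.996
G1 X290.742 Y102.544
G1 X276.609 Y108.418
G1 X260.908 Y111.616
M5
G0 X81.627 Y131.142
M3 S452
G1 X89.761 Y114.667 F2023
G1 X79.560 Y99.385
G1 X61.225 Y100.578
G1 X53.091 Y117.053
G1 X63.292 Y132.335
G1 X81.627 Y131.142
M5
G0 X273.024 Y55.414
M3 S452
G1 X248.931 Y66.850 F2023
G1 X230.414 Y76.313
G1 X217.471 Y83.803
G1 X210.104 Y89.319
G1 X208.312 Y92.862
M5
G0 X212.836 Y71.774
M3 S452
G1 X211.840 Y72.790 F2023
G1 X215.389 Y70.420
G1 X223.481 Y64.664
G1 X236.118 Y55.522
G1 X253.298 Y42.993
M5
G0 X234.614 Y13.142
M3 S452
G1 X227.720 Y16.162 F2023
G1 X230.740 Y23.056
G1 X237.634 Y20.036
G1 X234.614 Y13.142
M5
G0 X48.245 Y99.507
M3 S452
G1 X138.605 Y99.507 F2023
G1 X138.605 Y71.358
G1 X48.245 Y71.358
G1 X48.245 Y99.507
M5
G0 X0.000 Y0.000

1 u = 1 mm; y_m = 149.469 − y.

[1] `<path>` cubic bezier, #008000→score S452 F2023: (175.343,75.391) → (176.420,83.998) → (172.779,87.673) → (167.886,87.166) → (165.207,83.231) → (168.208,76.619)

[2] `<path>` quadratic bezier, #008000→score S452 F2023: (323.736,68.874) → (314.305,82.772) → (303.307,93.996) → (290.742,102.544) → (276.609,108.418) → (260.908,111.616)

[3] `<path>` regular polygon, #008000→score S452 F2023: (81.627,131.142) → (89.761,114.667) → (79.560,99.385) → (61.225,100.578) → (53.091,117.053) → (63.292,132.335) → (81.627,131.142) (closed)

[4] `<path>` quadratic bezier, #008000→score S452 F2023: (273.024,55.414) → (248.931,66.850) → (230.414,76.313) → (217.471,83.803) → (210.104,89.319) → (208.312,92.862)

[5] `<path>` quadratic bezier, #008000→score S452 F2023: (212.836,71.774) → (211.840,72.790) → (215.389,70.420) → (223.481,64.664) → (236.118,55.522) → (253.298,42.993)

[6] `<polygon>` regular polygon, #008000→score S452 F2023: (234.614,13.142) → (227.720,16.162) → (230.740,23.056) → (237.634,20.036) → (234.614,13.142) (closed)

[7] `<polygon>` rectangle, #008000→score S452 F2023: (48.245,99.507) → (138.605,99.507) → (138.605,71.358) → (48.245,71.358) → (48.245,99.507) (closed)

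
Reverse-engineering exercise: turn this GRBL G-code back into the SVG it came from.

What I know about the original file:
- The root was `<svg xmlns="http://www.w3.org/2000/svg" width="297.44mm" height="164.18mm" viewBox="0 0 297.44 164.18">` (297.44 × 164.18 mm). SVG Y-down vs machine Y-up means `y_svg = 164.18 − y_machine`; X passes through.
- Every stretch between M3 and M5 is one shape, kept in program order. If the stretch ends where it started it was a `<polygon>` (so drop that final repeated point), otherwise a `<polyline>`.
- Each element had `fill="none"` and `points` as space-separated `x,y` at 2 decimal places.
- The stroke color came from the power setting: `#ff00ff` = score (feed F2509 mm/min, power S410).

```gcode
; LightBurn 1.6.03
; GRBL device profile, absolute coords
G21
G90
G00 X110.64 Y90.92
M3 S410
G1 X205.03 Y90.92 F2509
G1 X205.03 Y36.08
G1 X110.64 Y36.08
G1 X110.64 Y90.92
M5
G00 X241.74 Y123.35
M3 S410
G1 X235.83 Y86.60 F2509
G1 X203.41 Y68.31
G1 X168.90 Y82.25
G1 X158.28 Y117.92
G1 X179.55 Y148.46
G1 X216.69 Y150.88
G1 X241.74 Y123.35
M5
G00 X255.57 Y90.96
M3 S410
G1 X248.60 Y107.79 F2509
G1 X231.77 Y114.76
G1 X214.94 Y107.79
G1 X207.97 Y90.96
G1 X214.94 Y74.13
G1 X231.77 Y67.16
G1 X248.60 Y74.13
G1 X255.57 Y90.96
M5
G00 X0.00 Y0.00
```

Each laser-on run becomes one SVG element. Flip Y back into SVG space with y_svg = 164.18 − y_machine. Every run uses S410, so all elements get stroke `#ff00ff` (score).

Run 1: The run returns to its start, so emit a `<polygon>` with points (Y-flipped): 110.64,73.26 205.03,73.26 205.03,128.10 110.64,128.10.

Run 2: The run returns to its start, so emit a `<polygon>` with points (Y-flipped): 241.74,40.83 235.83,77.58 203.41,95.87 168.90,81.93 158.28,46.26 179.55,15.72 216.69,13.30.

Run 3: The run returns to its start, so emit a `<polygon>` with points (Y-flipped): 255.57,73.22 248.60,56.39 231.77,49.42 214.94,56.39 207.97,73.22 214.94,90.05 231.77,97.02 248.60,90.05.

<svg xmlns="http://www.w3.org/2000/svg" width="297.44mm" height="164.18mm" viewBox="0 0 297.44 164.18">
  <polygon points="110.64,73.26 205.03,73.26 205.03,128.10 110.64,128.10" fill="none" stroke="#ff00ff"/>
  <polygon points="241.74,40.83 235.83,77.58 203.41,95.87 168.90,81.93 158.28,46.26 179.55,15.72 216.69,13.30" fill="none" stroke="#ff00ff"/>
  <polygon points="255.57,73.22 248.60,56.39 231.77,49.42 214.94,56.39 207.97,73.22 214.94,90.05 231.77,97.02 248.60,90.05" fill="none" stroke="#ff00ff"/>
</svg>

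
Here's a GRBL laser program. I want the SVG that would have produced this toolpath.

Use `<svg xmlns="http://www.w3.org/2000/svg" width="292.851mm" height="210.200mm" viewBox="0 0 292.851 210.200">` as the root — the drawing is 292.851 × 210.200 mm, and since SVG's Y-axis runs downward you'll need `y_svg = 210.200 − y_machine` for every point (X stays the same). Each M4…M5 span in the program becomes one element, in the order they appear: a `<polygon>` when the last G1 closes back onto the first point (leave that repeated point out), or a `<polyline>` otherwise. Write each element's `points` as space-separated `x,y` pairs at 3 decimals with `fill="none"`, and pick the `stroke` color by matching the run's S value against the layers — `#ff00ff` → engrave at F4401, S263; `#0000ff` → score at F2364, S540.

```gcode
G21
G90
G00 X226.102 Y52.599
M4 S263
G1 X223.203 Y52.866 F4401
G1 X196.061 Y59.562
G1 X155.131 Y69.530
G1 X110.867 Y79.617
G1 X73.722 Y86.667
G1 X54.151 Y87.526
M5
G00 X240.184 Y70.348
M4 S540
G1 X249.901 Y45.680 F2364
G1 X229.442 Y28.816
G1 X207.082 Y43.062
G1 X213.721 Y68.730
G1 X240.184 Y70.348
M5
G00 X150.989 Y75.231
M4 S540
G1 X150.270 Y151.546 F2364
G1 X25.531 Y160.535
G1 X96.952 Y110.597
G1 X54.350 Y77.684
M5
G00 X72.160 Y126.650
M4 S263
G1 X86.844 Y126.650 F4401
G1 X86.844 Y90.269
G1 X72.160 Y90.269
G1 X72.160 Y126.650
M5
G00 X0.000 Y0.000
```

<svg xmlns="http://www.w3.org/2000/svg" width="292.851mm" height="210.200mm" viewBox="0 0 292.851 210.200">
  <polyline points="226.102,157.601 223.203,157.334 196.061,150.638 155.131,140.670 110.867,130.583 73.722,123.533 54.151,122.674" fill="none" stroke="#ff00ff"/>
  <polygon points="240.184,139.852 249.901,164.520 229.442,181.384 207.082,167.138 213.721,141.470" fill="none" stroke="#0000ff"/>
  <polyline points="150.989,134.969 150.270,58.654 25.531,49.665 96.952,99.603 54.350,132.516" fill="none" stroke="#0000ff"/>
  <polygon points="72.160,83.550 86.844,83.550 86.844,119.931 72.160,119.931" fill="none" stroke="#ff00ff"/>
</svg>

Machine Y-up, SVG Y-down with viewBox height 210.200, so y_svg = 210.200 − y_machine; X carries over.

Run 1: the run's S263 means `#ff00ff` (engrave). The run is open, so emit a `<polyline>` with points (Y-flipped): 226.102,157.601 223.203,157.334 196.061,150.638 155.131,140.670 110.867,130.583 73.722,123.533 54.151,122.674.

Run 2: power S540 maps to stroke `#0000ff` (score). The run returns to its start, so emit a `<polygon>` with points (Y-flipped): 240.184,139.852 249.901,164.520 229.442,181.384 207.082,167.138 213.721,141.470.

Run 3: the run's S540 means `#0000ff` (score). The run is open, so emit a `<polyline>` with points (Y-flipped): 150.989,134.969 150.270,58.654 25.531,49.665 96.952,99.603 54.350,132.516.

Run 4: the run's S263 means `#ff00ff` (engrave). The run returns to its start, so emit a `<polygon>` with points (Y-flipped): 72.160,83.550 86.844,83.550 86.844,119.931 72.160,119.931.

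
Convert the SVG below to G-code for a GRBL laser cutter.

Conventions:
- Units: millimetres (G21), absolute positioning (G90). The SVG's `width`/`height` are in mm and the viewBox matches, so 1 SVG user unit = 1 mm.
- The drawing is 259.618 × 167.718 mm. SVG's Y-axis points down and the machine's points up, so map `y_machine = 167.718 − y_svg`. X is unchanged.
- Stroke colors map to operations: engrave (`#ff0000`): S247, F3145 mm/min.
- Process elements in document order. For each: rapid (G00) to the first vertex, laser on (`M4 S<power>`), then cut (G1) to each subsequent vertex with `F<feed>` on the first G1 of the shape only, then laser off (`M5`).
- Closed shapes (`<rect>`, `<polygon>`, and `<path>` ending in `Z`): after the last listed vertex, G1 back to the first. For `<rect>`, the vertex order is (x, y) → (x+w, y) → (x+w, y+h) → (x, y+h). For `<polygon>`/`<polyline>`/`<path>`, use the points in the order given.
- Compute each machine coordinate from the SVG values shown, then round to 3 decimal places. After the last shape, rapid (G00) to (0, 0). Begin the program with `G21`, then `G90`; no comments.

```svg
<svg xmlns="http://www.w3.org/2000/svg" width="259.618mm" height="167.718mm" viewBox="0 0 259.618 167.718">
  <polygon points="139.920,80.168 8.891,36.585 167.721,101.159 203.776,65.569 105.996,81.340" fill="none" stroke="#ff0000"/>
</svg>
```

G21
G90
G00 X139.920 Y87.550
M4 S247
G1 X8.891 Y131.133 F3145
G1 X167.721 Y66.559
G1 X203.776 Y102.149
G1 X105.996 Y86.378
G1 X139.920 Y87.550
M5
G00 X0.000 Y0.000

viewBox `0 0 259.618 167.718` with mm width/height → 1 unit = 1 mm. Flip: y_m = 167.718 − y_svg.

**Shape 1** — `<polygon>` closed polygon, stroke `#ff0000` → engrave (S247, F3145). Machine vertices: (139.920,87.550) → (8.891,131.133) → (167.721,66.559) → (203.776,102.149) → (105.996,86.378) → (139.920,87.550). Closed: final G1 returns to the first vertex.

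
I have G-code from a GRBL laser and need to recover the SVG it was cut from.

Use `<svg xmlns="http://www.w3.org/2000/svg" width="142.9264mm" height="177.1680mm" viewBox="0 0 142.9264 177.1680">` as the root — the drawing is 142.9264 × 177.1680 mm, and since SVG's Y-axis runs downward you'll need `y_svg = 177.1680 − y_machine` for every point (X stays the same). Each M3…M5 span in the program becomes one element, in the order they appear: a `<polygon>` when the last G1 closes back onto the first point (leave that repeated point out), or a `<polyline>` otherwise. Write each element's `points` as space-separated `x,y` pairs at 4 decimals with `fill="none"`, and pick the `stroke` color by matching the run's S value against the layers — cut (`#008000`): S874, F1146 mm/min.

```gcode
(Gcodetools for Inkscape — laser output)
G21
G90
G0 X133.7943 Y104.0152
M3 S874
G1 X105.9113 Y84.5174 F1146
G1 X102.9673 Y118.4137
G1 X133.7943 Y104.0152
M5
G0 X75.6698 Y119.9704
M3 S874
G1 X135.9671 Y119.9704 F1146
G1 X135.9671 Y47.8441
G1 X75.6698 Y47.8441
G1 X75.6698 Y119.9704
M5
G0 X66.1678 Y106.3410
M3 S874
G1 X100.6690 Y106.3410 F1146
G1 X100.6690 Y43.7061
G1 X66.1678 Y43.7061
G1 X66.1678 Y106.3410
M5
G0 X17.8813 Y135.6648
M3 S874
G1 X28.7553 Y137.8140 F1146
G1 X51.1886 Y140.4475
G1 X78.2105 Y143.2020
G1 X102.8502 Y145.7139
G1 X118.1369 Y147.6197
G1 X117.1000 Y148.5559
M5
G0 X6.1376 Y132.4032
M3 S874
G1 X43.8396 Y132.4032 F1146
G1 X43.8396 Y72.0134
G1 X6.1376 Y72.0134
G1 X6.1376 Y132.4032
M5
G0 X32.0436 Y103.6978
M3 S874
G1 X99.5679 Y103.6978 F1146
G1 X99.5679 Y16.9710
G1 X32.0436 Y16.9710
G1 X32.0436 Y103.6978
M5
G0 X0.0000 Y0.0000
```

<svg xmlns="http://www.w3.org/2000/svg" width="142.9264mm" height="177.1680mm" viewBox="0 0 142.9264 177.1680">
  <polygon points="133.7943,73.1528 105.9113,92.6506 102.9673,58.7543" fill="none" stroke="#008000"/>
  <polygon points="75.6698,57.1976 135.9671,57.1976 135.9671,129.3239 75.6698,129.3239" fill="none" stroke="#008000"/>
  <polygon points="66.1678,70.8270 100.6690,70.8270 100.6690,133.4619 66.1678,133.4619" fill="none" stroke="#008000"/>
  <polyline points="17.8813,41.5032 28.7553,39.3540 51.1886,36.7205 78.2105,33.9660 102.8502,31.4541 118.1369,29.5483 117.1000,28.6121" fill="none" stroke="#008000"/>
  <polygon points="6.1376,44.7648 43.8396,44.7648 43.8396,105.1546 6.1376,105.1546" fill="none" stroke="#008000"/>
  <polygon points="32.0436,73.4702 99.5679,73.4702 99.5679,160.1970 32.0436,160.1970" fill="none" stroke="#008000"/>
</svg>

y_svg = 177.1680 − y_m. Every run uses S874, so all elements get stroke `#008000` (cut).

[1] closed run; points: 133.7943,73.1528 105.9113,92.6506 102.9673,58.7543

[2] closed run; points: 75.6698,57.1976 135.9671,57.1976 135.9671,129.3239 75.6698,129.3239

[3] closed run; points: 66.1678,70.8270 100.6690,70.8270 100.6690,133.4619 66.1678,133.4619

[4] open run; points: 17.8813,41.5032 28.7553,39.3540 51.1886,36.7205 78.2105,33.9660 102.8502,31.4541 118.1369,29.5483 117.1000,28.6121

[5] closed run; points: 6.1376,44.7648 43.8396,44.7648 43.8396,105.1546 6.1376,105.1546

[6] closed run; points: 32.0436,73.4702 99.5679,73.4702 99.5679,160.1970 32.0436,160.1970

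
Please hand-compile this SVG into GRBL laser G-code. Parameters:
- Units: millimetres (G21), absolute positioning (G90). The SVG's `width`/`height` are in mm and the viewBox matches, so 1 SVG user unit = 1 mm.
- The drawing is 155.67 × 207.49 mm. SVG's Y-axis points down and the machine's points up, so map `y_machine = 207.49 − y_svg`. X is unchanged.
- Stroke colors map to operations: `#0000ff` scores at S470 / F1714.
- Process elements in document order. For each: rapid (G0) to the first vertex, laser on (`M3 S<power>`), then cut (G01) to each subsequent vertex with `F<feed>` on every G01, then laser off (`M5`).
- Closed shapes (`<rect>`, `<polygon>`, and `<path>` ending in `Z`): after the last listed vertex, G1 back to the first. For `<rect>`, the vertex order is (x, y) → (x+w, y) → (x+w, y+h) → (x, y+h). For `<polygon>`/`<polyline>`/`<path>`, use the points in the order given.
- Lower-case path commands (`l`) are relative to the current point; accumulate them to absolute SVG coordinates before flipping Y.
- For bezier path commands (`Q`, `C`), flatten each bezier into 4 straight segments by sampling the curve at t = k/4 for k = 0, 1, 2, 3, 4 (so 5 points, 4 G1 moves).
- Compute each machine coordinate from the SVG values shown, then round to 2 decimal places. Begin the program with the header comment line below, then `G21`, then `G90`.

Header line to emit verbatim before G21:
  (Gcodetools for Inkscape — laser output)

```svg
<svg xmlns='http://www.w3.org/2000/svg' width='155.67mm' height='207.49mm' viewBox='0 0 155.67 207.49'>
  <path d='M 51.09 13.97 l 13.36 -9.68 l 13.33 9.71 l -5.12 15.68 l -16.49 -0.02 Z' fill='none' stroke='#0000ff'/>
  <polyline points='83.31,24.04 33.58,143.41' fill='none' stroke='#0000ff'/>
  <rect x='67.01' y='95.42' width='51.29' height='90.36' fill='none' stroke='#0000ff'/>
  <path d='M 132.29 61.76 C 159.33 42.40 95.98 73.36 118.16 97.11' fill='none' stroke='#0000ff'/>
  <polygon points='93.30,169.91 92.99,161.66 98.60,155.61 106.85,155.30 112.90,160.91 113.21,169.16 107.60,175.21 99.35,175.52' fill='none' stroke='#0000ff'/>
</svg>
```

Since the viewBox matches the mm dimensions, user units are millimetres directly. The only transform is the Y-flip y_m = 207.49 − y_svg.

Shape 1 is a regular polygon drawn with `<path>`. Its stroke #0000ff means score at S470, F1714. After flipping Y the toolpath is (51.09,193.52) → (64.45,203.20) → (77.78,193.49) → (72.66,177.81) → (56.17,177.83) → (51.09,193.52), returning to the start.

Shape 2 is a line segment drawn with `<polyline>`. Its stroke #0000ff means score at S470, F1714. After flipping Y the toolpath is (83.31,183.45) → (33.58,64.08).

Shape 3 is a rectangle drawn with `<rect>`. Its stroke #0000ff means score at S470, F1714. After flipping Y the toolpath is (67.01,112.07) → (118.30,112.07) → (118.30,21.71) → (67.01,21.71) → (67.01,112.07), returning to the start.

Shape 4 is a cubic bezier drawn with `<path>`. Its stroke #0000ff means score at S470, F1714. After flipping Y the toolpath is (132.29,145.73) → (138.37,151.71) → (127.05,144.22) → (114.81,128.65) → (118.16,110.38).

Shape 5 is a regular polygon drawn with `<polygon>`. Its stroke #0000ff means score at S470, F1714. After flipping Y the toolpath is (93.30,37.58) → (92.99,45.83) → (98.60,51.88) → (106.85,52.19) → (112.90,46.58) → (113.21,38.33) → (107.60,32.28) → (99.35,31.97) → (93.30,37.58), returning to the start.

(Gcodetools for Inkscape — laser output)
G21
G90
G0 X51.09 Y193.52
M3 S470
G01 X64.45 Y203.20 F1714
G01 X77.78 Y193.49 F1714
G01 X72.66 Y177.81 F1714
G01 X56.17 Y177.83 F1714
G01 X51.09 Y193.52 F1714
M5
G0 X83.31 Y183.45
M3 S470
G01 X33.58 Y64.08 F1714
M5
G0 X67.01 Y112.07
M3 S470
G01 X118.30 Y112.07 F1714
G01 X118.30 Y21.71 F1714
G01 X67.01 Y21.71 F1714
G01 X67.01 Y112.07 F1714
M5
G0 X132.29 Y145.73
M3 S470
G01 X138.37 Y151.71 F1714
G01 X127.05 Y144.22 F1714
G01 X114.81 Y128.65 F1714
G01 X118.16 Y110.38 F1714
M5
G0 X93.30 Y37.58
M3 S470
G01 X92.99 Y45.83 F1714
G01 X98.60 Y51.88 F1714
G01 X106.85 Y52.19 F1714
G01 X112.90 Y46.58 F1714
G01 X113.21 Y38.33 F1714
G01 X107.60 Y32.28 F1714
G01 X99.35 Y31.97 F1714
G01 X93.30 Y37.58 F1714
M5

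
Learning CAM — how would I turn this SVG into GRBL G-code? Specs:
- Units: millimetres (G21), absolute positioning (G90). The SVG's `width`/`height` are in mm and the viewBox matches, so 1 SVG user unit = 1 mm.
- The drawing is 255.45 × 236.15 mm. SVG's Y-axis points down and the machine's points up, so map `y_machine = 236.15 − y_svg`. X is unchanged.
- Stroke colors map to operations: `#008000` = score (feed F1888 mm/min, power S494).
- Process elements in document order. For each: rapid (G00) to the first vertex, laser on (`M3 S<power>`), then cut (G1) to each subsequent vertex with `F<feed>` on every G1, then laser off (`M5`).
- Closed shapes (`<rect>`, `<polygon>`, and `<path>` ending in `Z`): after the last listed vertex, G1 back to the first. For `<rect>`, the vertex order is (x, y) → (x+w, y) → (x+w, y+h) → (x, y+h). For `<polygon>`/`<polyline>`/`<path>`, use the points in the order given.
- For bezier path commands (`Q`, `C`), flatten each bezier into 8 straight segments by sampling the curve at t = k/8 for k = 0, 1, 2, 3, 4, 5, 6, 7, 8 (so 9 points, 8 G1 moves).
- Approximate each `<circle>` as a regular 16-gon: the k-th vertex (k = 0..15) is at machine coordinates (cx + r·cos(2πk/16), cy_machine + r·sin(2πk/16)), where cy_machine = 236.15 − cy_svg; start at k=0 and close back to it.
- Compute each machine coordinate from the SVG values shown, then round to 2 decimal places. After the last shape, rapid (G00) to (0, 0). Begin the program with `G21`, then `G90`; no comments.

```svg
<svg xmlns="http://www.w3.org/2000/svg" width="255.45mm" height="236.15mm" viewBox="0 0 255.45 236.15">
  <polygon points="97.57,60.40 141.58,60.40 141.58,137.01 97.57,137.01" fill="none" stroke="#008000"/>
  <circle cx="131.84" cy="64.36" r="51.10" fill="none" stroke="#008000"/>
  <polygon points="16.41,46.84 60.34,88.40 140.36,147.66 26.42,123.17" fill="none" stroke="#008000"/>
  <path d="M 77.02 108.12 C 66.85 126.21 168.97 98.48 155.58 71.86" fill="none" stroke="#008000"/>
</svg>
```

1 u = 1 mm; y_m = 236.15 − y.

[1] `<polygon>` rectangle, #008000→score S494 F1888: (97.57,175.75) → (141.58,175.75) → (141.58,99.14) → (97.57,99.14) → (97.57,175.75) (closed)

[2] `<circle>` circle, #008000→score S494 F1888: (182.94,171.79) → (179.05,191.35) → (167.97,207.92) → (151.40,219.00) → (131.84,222.89) → (112.28,219.00) → (95.71,207.92) → (84.63,191.35) → (80.74,171.79) → (84.63,152.23) → (95.71,135.66) → (112.28,124.58) → (131.84,120.69) → (151.40,124.58) → (167.97,135.66) → (179.05,152.23) → (182.94,171.79) (closed)

[3] `<polygon>` closed polygon, #008000→score S494 F1888: (16.41,189.31) → (60.34,147.75) → (140.36,88.49) → (26.42,112.98) → (16.41,189.31) (closed)

[4] `<path>` cubic bezier, #008000→score S494 F1888: (77.02,128.03) → (78.02,123.30) → (86.89,122.32) → (100.94,124.53) → (117.51,129.39) → (133.93,136.35) → (147.52,144.85) → (155.63,154.35) → (155.58,164.29)

G21
G90
G00 X97.57 Y175.75
M3 S494
G1 X141.58 Y175.75 F1888
G1 X141.58 Y99.14 F1888
G1 X97.57 Y99.14 F1888
G1 X97.57 Y175.75 F1888
M5
G00 X182.94 Y171.79
M3 S494
G1 X179.05 Y191.35 F1888
G1 X167.97 Y207.92 F1888
G1 X151.40 Y219.00 F1888
G1 X131.84 Y222.89 F1888
G1 X112.28 Y219.00 F1888
G1 X95.71 Y207.92 F1888
G1 X84.63 Y191.35 F1888
G1 X80.74 Y171.79 F1888
G1 X84.63 Y152.23 F1888
G1 X95.71 Y135.66 F1888
G1 X112.28 Y124.58 F1888
G1 X131.84 Y120.69 F1888
G1 X151.40 Y124.58 F1888
G1 X167.97 Y135.66 F1888
G1 X179.05 Y152.23 F1888
G1 X182.94 Y171.79 F1888
M5
G00 X16.41 Y189.31
M3 S494
G1 X60.34 Y147.75 F1888
G1 X140.36 Y88.49 F1888
G1 X26.42 Y112.98 F1888
G1 X16.41 Y189.31 F1888
M5
G00 X77.02 Y128.03
M3 S494
G1 X78.02 Y123.30 F1888
G1 X86.89 Y122.32 F1888
G1 X100.94 Y124.53 F1888
G1 X117.51 Y129.39 F1888
G1 X133.93 Y136.35 F1888
G1 X147.52 Y144.85 F1888
G1 X155.63 Y154.35 F1888
G1 X155.58 Y164.29 F1888
M5
G00 X0.00 Y0.00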